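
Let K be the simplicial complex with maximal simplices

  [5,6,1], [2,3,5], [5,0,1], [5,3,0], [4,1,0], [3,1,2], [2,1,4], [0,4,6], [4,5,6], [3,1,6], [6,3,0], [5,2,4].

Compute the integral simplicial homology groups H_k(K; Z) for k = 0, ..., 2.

Fix the vertex order 0 < 1 < 2 < 3 < 4 < 5 < 6 and write every simplex with vertices in increasing order. Then dim K = 2 and the simplices of K are:

  0-simplices (7): [0], [1], [2], [3], [4], [5], [6]
  1-simplices (18): [0,1], [0,3], [0,4], [0,5], [0,6], [1,2], [1,3], [1,4], [1,5], [1,6], [2,3], [2,4], [2,5], [3,5], [3,6], [4,5], [4,6], [5,6]
  2-simplices (12): [0,1,4], [0,1,5], [0,3,5], [0,3,6], [0,4,6], [1,2,3], [1,2,4], [1,3,6], [1,5,6], [2,3,5], [2,4,5], [4,5,6]

giving chain groups C_0 ≅ Z^7, C_1 ≅ Z^18, C_2 ≅ Z^12.

∂_1: C_1 → C_0 maps an edge to its endpoints' difference, ∂[p,q] = q − p. For instance
  ∂[2,4] = [4] − [2].
The resulting 7×18 matrix has rank 6, and its Smith normal form has invariant factors (1,1,1,1,1,1).

Boundary ∂_2: C_2 → C_1 sends each 2-simplex [p,q,r] to [q,r] − [p,r] + [p,q]. For instance
  ∂[0,3,6] = [3,6] − [0,6] + [0,3],
  ∂[0,1,4] = [1,4] − [0,4] + [0,1].
This gives a 18×12 integer matrix of rank 12; reducing to Smith normal form yields diagonal entries (1,1,1,1,1,1,1,1,1,1,1,2).

From H_k ≅ ker(∂_k) / im(∂_{k+1}) we obtain:

  H_0: rank C_0 − rank ∂_1 = 7 − 6 = 1, and the invariant factors of ∂_1 are all 1, so H_0 = Z.
  H_1: rank ker ∂_1 − rank ∂_2 = (18 − 6) − 12 = 0, and ∂_2 has invariant factor 2 > 1, so H_1 = Z/2Z.
  H_2: rank ker ∂_2 − rank ∂_3 = (12 − 12) − 0 = 0, and there is no ∂_3, so H_2 = 0.

As a check, the Euler characteristic is 7 − 18 + 12 = 1, which agrees with 1 − 0 + 0 = 1.

H_0 = Z,  H_1 = Z/2Z,  H_2 = 0.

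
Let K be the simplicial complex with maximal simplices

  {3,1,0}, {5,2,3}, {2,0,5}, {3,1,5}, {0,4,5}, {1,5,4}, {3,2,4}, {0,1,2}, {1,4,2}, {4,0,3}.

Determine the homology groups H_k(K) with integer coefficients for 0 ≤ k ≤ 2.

We work with the vertex ordering 0 < 1 < 2 < 3 < 4 < 5. The simplices of K, each written with vertices in increasing order, are:

  0-simplices (6): [0], [1], [2], [3], [4], [5]
  1-simplices (15): [0,1], [0,2], [0,3], [0,4], [0,5], [1,2], [1,3], [1,4], [1,5], [2,3], [2,4], [2,5], [3,4], [3,5], [4,5]
  2-simplices (10): [0,1,2], [0,1,3], [0,2,5], [0,3,4], [0,4,5], [1,2,4], [1,3,5], [1,4,5], [2,3,4], [2,3,5]

so the chain groups are C_0 ≅ Z^6, C_1 ≅ Z^15, C_2 ≅ Z^10.

∂_1: C_1 → C_0 maps an edge to its endpoints' difference, ∂[p,q] = q − p.
This gives a 6×15 integer matrix of rank 5; reducing to Smith normal form yields diagonal entries (1,1,1,1,1).

Boundary ∂_2: C_2 → C_1 maps a triangle to the signed sum of its edges. For instance
  ∂[0,1,3] = [1,3] − [0,3] + [0,1],
  ∂[1,2,4] = [2,4] − [1,4] + [1,2].
This gives a 15×10 integer matrix of rank 10; reducing to Smith normal form yields diagonal entries (1,1,1,1,1,1,1,1,1,2).

Computing H_k = (kernel of ∂_k) / (image of ∂_{k+1}):

  H_0: rank C_0 − rank ∂_1 = 6 − 5 = 1, and the invariant factors of ∂_1 are all 1, so H_0 = Z.
  H_1: rank ker ∂_1 − rank ∂_2 = (15 − 5) − 10 = 0, and ∂_2 has invariant factor 2 > 1, so H_1 = Z/2.
  H_2: rank ker ∂_2 − rank ∂_3 = (10 − 10) − 0 = 0, and there is no ∂_3, so H_2 = 0.

H_0 ≅ Z,  H_1 ≅ Z/2,  H_2 = 0.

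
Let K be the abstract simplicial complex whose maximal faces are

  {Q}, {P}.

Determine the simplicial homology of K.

Take the total order P < Q on the vertex set. Then K (dimension 0) consists of the simplices:

  0-simplices (2): P, Q

Hence C_0 ≅ Z^2.

Computing H_k = (kernel of ∂_k) / (image of ∂_{k+1}):

  H_0: rank C_0 − rank ∂_1 = 2 − 0 = 2, and there is no ∂_1, so H_0 ≅ Z^2.

(K is a triangulation of a set of 2 points.)

H_0 ≅ Z^2.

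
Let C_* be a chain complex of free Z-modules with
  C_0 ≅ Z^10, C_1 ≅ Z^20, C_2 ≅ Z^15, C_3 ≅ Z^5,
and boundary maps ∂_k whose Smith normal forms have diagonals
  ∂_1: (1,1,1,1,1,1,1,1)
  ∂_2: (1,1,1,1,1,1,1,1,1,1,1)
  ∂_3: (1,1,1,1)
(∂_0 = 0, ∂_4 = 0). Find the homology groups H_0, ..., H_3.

H_0 = Z^2,  H_1 = Z,  H_2 = 0,  H_3 = Z.

H_0: b_0 = 10 − 0 − 8 = 2; torsion from ∂_1 factors > 1: none. So H_0 = Z^2.
H_1: b_1 = 20 − 8 − 11 = 1; torsion from ∂_2 factors > 1: none. So H_1 = Z.
H_2: b_2 = 15 − 11 − 4 = 0; torsion from ∂_3 factors > 1: none. So H_2 = 0.
H_3: b_3 = 5 − 4 − 0 = 1; torsion from ∂_4 factors > 1: none. So H_3 = Z.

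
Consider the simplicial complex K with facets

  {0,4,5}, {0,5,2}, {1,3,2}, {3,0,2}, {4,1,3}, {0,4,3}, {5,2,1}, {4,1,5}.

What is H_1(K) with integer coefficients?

Take the total order 0 < 1 < 2 < 3 < 4 < 5 on the vertex set. Then K (dimension 2) consists of the simplices:

  0-simplices (6): [0], [1], [2], [3], [4], [5]
  1-simplices (12): [0,2], [0,3], [0,4], [0,5], [1,2], [1,3], [1,4], [1,5], [2,3], [2,5], [3,4], [4,5]
  2-simplices (8): [0,2,3], [0,2,5], [0,3,4], [0,4,5], [1,2,3], [1,2,5], [1,3,4], [1,4,5]

so the chain groups are C_0 ≅ Z^6, C_1 ≅ Z^12, C_2 ≅ Z^8.

∂_1: C_1 → C_0 maps an edge to its endpoints' difference, ∂[p,q] = q − p. For instance
  ∂[0,3] = [3] − [0].
As a 6×12 matrix over Z this has rank 5, with invariant factors (1,1,1,1,1).

∂_2: C_2 → C_1 maps a triangle to the signed sum of its edges. For instance
  ∂[0,2,5] = [2,5] − [0,5] + [0,2],
  ∂[0,3,4] = [3,4] − [0,4] + [0,3].
The 12×8 boundary matrix has rank 7 and Smith normal form diag(1,1,1,1,1,1,1).

Reading off H_k = ker ∂_k / im ∂_{k+1}:

  H_1: rank ker ∂_1 − rank ∂_2 = (12 − 5) − 7 = 0, and the invariant factors of ∂_2 are all 1, so H_1 ≅ 0.

(K is a triangulation of the 2-sphere S^2.)

H_1 = 0.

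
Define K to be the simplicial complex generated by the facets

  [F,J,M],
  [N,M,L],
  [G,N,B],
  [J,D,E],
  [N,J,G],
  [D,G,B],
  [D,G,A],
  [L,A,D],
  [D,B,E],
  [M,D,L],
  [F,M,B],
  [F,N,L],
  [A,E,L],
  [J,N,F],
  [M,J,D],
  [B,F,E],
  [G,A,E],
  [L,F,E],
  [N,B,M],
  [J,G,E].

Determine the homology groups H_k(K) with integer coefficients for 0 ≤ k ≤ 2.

H_0 = Z,  H_1 = Z ⊕ Z/2Z,  H_2 = 0.

We work with the vertex ordering A < B < D < E < F < G < J < L < M < N. The simplices of K, each written with vertices in increasing order, are:

  0-simplices (10): A, B, D, E, F, G, J, L, M, N
  1-simplices (30): AD, AE, AG, AL, BD, BE, BF, BG, BM, BN, DE, DG, DJ, DL, DM, EF, EG, EJ, EL, FJ, FL, FM, FN, GJ, GN, JM, JN, LM, LN, MN
  2-simplices (20): ADG, ADL, AEG, AEL, BDE, BDG, BEF, BFM, BGN, BMN, DEJ, DJM, DLM, EFL, EGJ, FJM, FJN, FLN, GJN, LMN

giving chain groups C_0 ≅ Z^10, C_1 ≅ Z^30, C_2 ≅ Z^20.

Boundary ∂_1: C_1 → C_0 sends each edge [p,q] (with p < q) to q − p. For instance
  ∂JM = M − J.
The resulting 10×30 matrix has rank 9, and its Smith normal form has invariant factors (1,1,1,1,1,1,1,1,1).

The boundary map ∂_2: C_2 → C_1 acts by ∂[p,q,r] = [q,r] − [p,r] + [p,q]. For instance
  ∂BDG = DG − BG + BD,
  ∂AEL = EL − AL + AE.
The resulting 30×20 matrix has rank 20, and its Smith normal form has invariant factors (1,1,1,1,1,1,1,1,1,1,1,1,1,1,1,1,1,1,1,2).

From H_k ≅ ker(∂_k) / im(∂_{k+1}) we obtain:

  H_0: rank C_0 − rank ∂_1 = 10 − 9 = 1, and the invariant factors of ∂_1 are all 1, so H_0 ≅ Z.
  H_1: rank ker ∂_1 − rank ∂_2 = (30 − 9) − 20 = 1, and ∂_2 has invariant factor 2 > 1, so H_1 ≅ Z ⊕ Z/2Z.
  H_2: rank ker ∂_2 − rank ∂_3 = (20 − 20) − 0 = 0, and there is no ∂_3, so H_2 ≅ 0.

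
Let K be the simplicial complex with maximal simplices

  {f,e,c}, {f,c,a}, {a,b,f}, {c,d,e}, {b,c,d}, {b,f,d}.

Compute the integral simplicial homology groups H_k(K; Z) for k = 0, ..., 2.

H_0 = Z,  H_1 = Z,  H_2 = 0.

We work with the vertex ordering a < b < c < d < e < f. The simplices of K, each written with vertices in increasing order, are:

  0-simplices (6): a, b, c, d, e, f
  1-simplices (12): ab, ac, af, bc, bd, bf, cd, ce, cf, de, df, ef
  2-simplices (6): abf, acf, bcd, bdf, cde, cef

giving chain groups C_0 ≅ Z^6, C_1 ≅ Z^12, C_2 ≅ Z^6.

∂_1: C_1 → C_0 sends each edge [p,q] (with p < q) to q − p.
As a 6×12 matrix over Z this has rank 5, with invariant factors (1,1,1,1,1).

The boundary map ∂_2: C_2 → C_1 acts by ∂[p,q,r] = [q,r] − [p,r] + [p,q]. For instance
  ∂cde = de − ce + cd,
  ∂cef = ef − cf + ce.
This gives a 12×6 integer matrix of rank 6; reducing to Smith normal form yields diagonal entries (1,1,1,1,1,1).

Computing H_k = (kernel of ∂_k) / (image of ∂_{k+1}):

  H_0: rank C_0 − rank ∂_1 = 6 − 5 = 1, and the invariant factors of ∂_1 are all 1, so H_0 = Z.
  H_1: rank ker ∂_1 − rank ∂_2 = (12 − 5) − 6 = 1, and the invariant factors of ∂_2 are all 1, so H_1 = Z.
  H_2: rank ker ∂_2 − rank ∂_3 = (6 − 6) − 0 = 0, and there is no ∂_3, so H_2 = 0.

As a check, the Euler characteristic is 6 − 12 + 6 = 0, which agrees with 1 − 1 + 0 = 0.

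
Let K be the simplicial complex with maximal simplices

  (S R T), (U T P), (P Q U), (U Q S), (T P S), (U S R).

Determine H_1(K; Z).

H_1 = Z.

We work with the vertex ordering P < Q < R < S < T < U. The simplices of K, each written with vertices in increasing order, are:

  0-simplices (6): P, Q, R, S, T, U
  1-simplices (12): PQ, PS, PT, PU, QS, QU, RS, RT, RU, ST, SU, TU
  2-simplices (6): PQU, PST, PTU, QSU, RST, RSU

giving chain groups C_0 ≅ Z^6, C_1 ≅ Z^12, C_2 ≅ Z^6.

The boundary map ∂_1: C_1 → C_0 is given by ∂[p,q] = [q] − [p].
This gives a 6×12 integer matrix of rank 5; reducing to Smith normal form yields diagonal entries (1,1,1,1,1).

Boundary ∂_2: C_2 → C_1 acts by ∂[p,q,r] = [q,r] − [p,r] + [p,q]. For instance
  ∂PQU = QU − PU + PQ,
  ∂RST = ST − RT + RS.
As a 12×6 matrix over Z this has rank 6, with invariant factors (1,1,1,1,1,1).

Now H_k = ker ∂_k / im ∂_{k+1}, so:

  H_1: rank ker ∂_1 − rank ∂_2 = (12 − 5) − 6 = 1, and the invariant factors of ∂_2 are all 1, so H_1 ≅ Z.

(K is a triangulation of the cylinder S^1 x I.)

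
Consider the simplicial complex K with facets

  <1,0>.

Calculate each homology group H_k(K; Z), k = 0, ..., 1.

H_0 ≅ Z,  H_1 = 0.

We work with the vertex ordering 0 < 1. The simplices of K, each written with vertices in increasing order, are:

  0-simplices (2): [0], [1]
  1-simplices (1): [0,1]

giving chain groups C_0 ≅ Z^2, C_1 ≅ Z^1.

The boundary map ∂_1: C_1 → C_0 is given by ∂[p,q] = [q] − [p].
The resulting 2×1 matrix has rank 1, and its Smith normal form has invariant factors (1).

Computing H_k = (kernel of ∂_k) / (image of ∂_{k+1}):

  H_0: rank C_0 − rank ∂_1 = 2 − 1 = 1, and the invariant factors of ∂_1 are all 1, so H_0 = Z.
  H_1: rank ker ∂_1 − rank ∂_2 = (1 − 1) − 0 = 0, and there is no ∂_2, so H_1 = 0.

As a check, the Euler characteristic is 2 − 1 = 1, which agrees with 1 − 0 = 1.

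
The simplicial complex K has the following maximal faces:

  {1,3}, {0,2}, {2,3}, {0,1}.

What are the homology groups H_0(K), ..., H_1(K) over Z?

H_0 = Z,  H_1 = Z.

Order the vertices as 0 < 1 < 2 < 3. Listing each simplex with vertices in this order, K has dimension 1 with simplices:

  0-simplices (4): [0], [1], [2], [3]
  1-simplices (4): [0,1], [0,2], [1,3], [2,3]

giving chain groups C_0 ≅ Z^4, C_1 ≅ Z^4.

∂_1: C_1 → C_0 is given by ∂[p,q] = [q] − [p]. For instance
  ∂[2,3] = [3] − [2].
As a 4×4 matrix over Z this has rank 3, with invariant factors (1,1,1).

Reading off H_k = ker ∂_k / im ∂_{k+1}:

  H_0: rank C_0 − rank ∂_1 = 4 − 3 = 1, and the invariant factors of ∂_1 are all 1, so H_0 = Z.
  H_1: rank ker ∂_1 − rank ∂_2 = (4 − 3) − 0 = 1, and there is no ∂_2, so H_1 = Z.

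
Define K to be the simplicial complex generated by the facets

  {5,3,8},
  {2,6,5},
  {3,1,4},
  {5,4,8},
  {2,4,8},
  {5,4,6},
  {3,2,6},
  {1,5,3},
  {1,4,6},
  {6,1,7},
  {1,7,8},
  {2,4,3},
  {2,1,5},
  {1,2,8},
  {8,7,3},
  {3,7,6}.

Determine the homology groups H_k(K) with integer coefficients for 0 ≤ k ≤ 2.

Order the vertices as 1 < 2 < 3 < 4 < 5 < 6 < 7 < 8. Listing each simplex with vertices in this order, K has dimension 2 with simplices:

  0-simplices (8): [1], [2], [3], [4], [5], [6], [7], [8]
  1-simplices (24): (24 of them)
  2-simplices (16): [1,2,5], [1,2,8], [1,3,4], [1,3,5], [1,4,6], [1,6,7], [1,7,8], [2,3,4], [2,3,6], [2,4,8], [2,5,6], [3,5,8], [3,6,7], [3,7,8], [4,5,6], [4,5,8]

so the chain groups are C_0 ≅ Z^8, C_1 ≅ Z^24, C_2 ≅ Z^16.

The boundary map ∂_1: C_1 → C_0 is given by ∂[p,q] = [q] − [p]. For instance
  ∂[2,4] = [4] − [2].
This gives a 8×24 integer matrix of rank 7; reducing to Smith normal form yields diagonal entries (1,1,1,1,1,1,1).

∂_2: C_2 → C_1 acts by ∂[p,q,r] = [q,r] − [p,r] + [p,q]. For instance
  ∂[1,6,7] = [6,7] − [1,7] + [1,6],
  ∂[1,3,5] = [3,5] − [1,5] + [1,3].
As a 24×16 matrix over Z this has rank 15, with invariant factors (1,1,1,1,1,1,1,1,1,1,1,1,1,1,1).

Reading off H_k = ker ∂_k / im ∂_{k+1}:

  H_0: rank C_0 − rank ∂_1 = 8 − 7 = 1, and the invariant factors of ∂_1 are all 1, so H_0 ≅ Z.
  H_1: rank ker ∂_1 − rank ∂_2 = (24 − 7) − 15 = 2, and the invariant factors of ∂_2 are all 1, so H_1 ≅ Z^2.
  H_2: rank ker ∂_2 − rank ∂_3 = (16 − 15) − 0 = 1, and there is no ∂_3, so H_2 ≅ Z.

As a check, the Euler characteristic is 8 − 24 + 16 = 0, which agrees with 1 − 2 + 1 = 0.
(K is a triangulation of the torus T^2.)

H_0 ≅ Z,  H_1 ≅ Z^2,  H_2 ≅ Z.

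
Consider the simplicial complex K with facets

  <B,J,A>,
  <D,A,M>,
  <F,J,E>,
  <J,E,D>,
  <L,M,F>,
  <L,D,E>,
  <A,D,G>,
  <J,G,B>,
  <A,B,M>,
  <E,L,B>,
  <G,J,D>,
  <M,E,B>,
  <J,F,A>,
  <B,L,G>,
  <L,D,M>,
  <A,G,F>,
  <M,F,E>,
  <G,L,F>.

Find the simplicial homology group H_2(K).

H_2 = 0.

We work with the vertex ordering A < B < D < E < F < G < J < L < M. The simplices of K, each written with vertices in increasing order, are:

  0-simplices (9): A, B, D, E, F, G, J, L, M
  1-simplices (27): AB, AD, AF, AG, AJ, AM, BE, BG, BJ, BL, BM, DE, DG, DJ, DL, DM, EF, EJ, EL, EM, FG, FJ, FL, FM, GJ, GL, LM
  2-simplices (18): ABJ, ABM, ADG, ADM, AFG, AFJ, BEL, BEM, BGJ, BGL, DEJ, DEL, DGJ, DLM, EFJ, EFM, FGL, FLM

so the chain groups are C_0 ≅ Z^9, C_1 ≅ Z^27, C_2 ≅ Z^18.

∂_1: C_1 → C_0 is given by ∂[p,q] = [q] − [p]. For instance
  ∂GJ = J − G.
The resulting 9×27 matrix has rank 8, and its Smith normal form has invariant factors (1,1,1,1,1,1,1,1).

∂_2: C_2 → C_1 sends each 2-simplex [p,q,r] to [q,r] − [p,r] + [p,q]. For instance
  ∂DGJ = GJ − DJ + DG,
  ∂DEJ = EJ − DJ + DE.
As a 27×18 matrix over Z this has rank 18, with invariant factors (1,1,1,1,1,1,1,1,1,1,1,1,1,1,1,1,1,2).

Reading off H_k = ker ∂_k / im ∂_{k+1}:

  H_2: rank ker ∂_2 − rank ∂_3 = (18 − 18) − 0 = 0, and there is no ∂_3, so H_2 = 0.

(K is a triangulation of the Klein bottle.)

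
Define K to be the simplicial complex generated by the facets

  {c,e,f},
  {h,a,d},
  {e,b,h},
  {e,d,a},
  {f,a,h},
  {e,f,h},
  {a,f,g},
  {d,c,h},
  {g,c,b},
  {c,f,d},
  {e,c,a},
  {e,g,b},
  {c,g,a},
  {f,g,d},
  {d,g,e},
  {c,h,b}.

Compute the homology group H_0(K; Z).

H_0 = Z.

Fix the vertex order a < b < c < d < e < f < g < h and write every simplex with vertices in increasing order. Then dim K = 2 and the simplices of K are:

  0-simplices (8): a, b, c, d, e, f, g, h
  1-simplices (24): ac, ad, ae, af, ag, ah, bc, be, bg, bh, cd, ce, cf, cg, ch, de, df, dg, dh, ef, eg, eh, fg, fh
  2-simplices (16): ace, acg, ade, adh, afg, afh, bcg, bch, beg, beh, cdf, cdh, cef, deg, dfg, efh

so the chain groups are C_0 ≅ Z^8, C_1 ≅ Z^24, C_2 ≅ Z^16.

Boundary ∂_1: C_1 → C_0 maps an edge to its endpoints' difference, ∂[p,q] = q − p. For instance
  ∂dg = g − d.
This gives a 8×24 integer matrix of rank 7; reducing to Smith normal form yields diagonal entries (1,1,1,1,1,1,1).

Boundary ∂_2: C_2 → C_1 acts by ∂[p,q,r] = [q,r] − [p,r] + [p,q]. For instance
  ∂acg = cg − ag + ac,
  ∂cdh = dh − ch + cd.
This gives a 24×16 integer matrix of rank 15; reducing to Smith normal form yields diagonal entries (1,1,1,1,1,1,1,1,1,1,1,1,1,1,1).

Now H_k = ker ∂_k / im ∂_{k+1}, so:

  H_0: rank C_0 − rank ∂_1 = 8 − 7 = 1, and the invariant factors of ∂_1 are all 1, so H_0 ≅ Z.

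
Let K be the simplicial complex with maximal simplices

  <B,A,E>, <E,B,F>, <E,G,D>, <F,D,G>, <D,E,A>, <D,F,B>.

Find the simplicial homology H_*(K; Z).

Fix the vertex order A < B < D < E < F < G and write every simplex with vertices in increasing order. Then dim K = 2 and the simplices of K are:

  0-simplices (6): A, B, D, E, F, G
  1-simplices (12): AB, AD, AE, BD, BE, BF, DE, DF, DG, EF, EG, FG
  2-simplices (6): ABE, ADE, BDF, BEF, DEG, DFG

giving chain groups C_0 ≅ Z^6, C_1 ≅ Z^12, C_2 ≅ Z^6.

∂_1: C_1 → C_0 maps an edge to its endpoints' difference, ∂[p,q] = q − p.
This gives a 6×12 integer matrix of rank 5; reducing to Smith normal form yields diagonal entries (1,1,1,1,1).

∂_2: C_2 → C_1 maps a triangle to the signed sum of its edges. For instance
  ∂BDF = DF − BF + BD,
  ∂DEG = EG − DG + DE.
As a 12×6 matrix over Z this has rank 6, with invariant factors (1,1,1,1,1,1).

Reading off H_k = ker ∂_k / im ∂_{k+1}:

  H_0: rank C_0 − rank ∂_1 = 6 − 5 = 1, and the invariant factors of ∂_1 are all 1, so H_0 ≅ Z.
  H_1: rank ker ∂_1 − rank ∂_2 = (12 − 5) − 6 = 1, and the invariant factors of ∂_2 are all 1, so H_1 ≅ Z.
  H_2: rank ker ∂_2 − rank ∂_3 = (6 − 6) − 0 = 0, and there is no ∂_3, so H_2 ≅ 0.

As a check, the Euler characteristic is 6 − 12 + 6 = 0, which agrees with 1 − 1 + 0 = 0.
(K is a triangulation of the cylinder S^1 x I.)

H_0 = Z,  H_1 = Z,  H_2 = 0.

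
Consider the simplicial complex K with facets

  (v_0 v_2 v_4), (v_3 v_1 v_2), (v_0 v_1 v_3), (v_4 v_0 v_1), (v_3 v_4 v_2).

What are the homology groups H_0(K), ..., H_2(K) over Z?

We work with the vertex ordering v_0 < v_1 < v_2 < v_3 < v_4. The simplices of K, each written with vertices in increasing order, are:

  0-simplices (5): [v_0], [v_1], [v_2], [v_3], [v_4]
  1-simplices (10): [v_0,v_1], [v_0,v_2], [v_0,v_3], [v_0,v_4], [v_1,v_2], [v_1,v_3], [v_1,v_4], [v_2,v_3], [v_2,v_4], [v_3,v_4]
  2-simplices (5): [v_0,v_1,v_3], [v_0,v_1,v_4], [v_0,v_2,v_4], [v_1,v_2,v_3], [v_2,v_3,v_4]

giving chain groups C_0 ≅ Z^5, C_1 ≅ Z^10, C_2 ≅ Z^5.

∂_1: C_1 → C_0 maps an edge to its endpoints' difference, ∂[p,q] = q − p.
This gives a 5×10 integer matrix of rank 4; reducing to Smith normal form yields diagonal entries (1,1,1,1).

∂_2: C_2 → C_1 acts by ∂[p,q,r] = [q,r] − [p,r] + [p,q]. For instance
  ∂[v_0,v_1,v_4] = [v_1,v_4] − [v_0,v_4] + [v_0,v_1],
  ∂[v_1,v_2,v_3] = [v_2,v_3] − [v_1,v_3] + [v_1,v_2].
This gives a 10×5 integer matrix of rank 5; reducing to Smith normal form yields diagonal entries (1,1,1,1,1).

From H_k ≅ ker(∂_k) / im(∂_{k+1}) we obtain:

  H_0: rank C_0 − rank ∂_1 = 5 − 4 = 1, and the invariant factors of ∂_1 are all 1, so H_0 ≅ Z.
  H_1: rank ker ∂_1 − rank ∂_2 = (10 − 4) − 5 = 1, and the invariant factors of ∂_2 are all 1, so H_1 ≅ Z.
  H_2: rank ker ∂_2 − rank ∂_3 = (5 − 5) − 0 = 0, and there is no ∂_3, so H_2 ≅ 0.

(K is a triangulation of the Möbius band.)

H_0 ≅ Z,  H_1 ≅ Z,  H_2 = 0.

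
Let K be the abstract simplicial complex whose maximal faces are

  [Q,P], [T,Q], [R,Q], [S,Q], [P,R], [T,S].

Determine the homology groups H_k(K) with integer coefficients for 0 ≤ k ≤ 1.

K has 5 vertices, 6 edges.
rank ∂_0 = 0, rank ∂_1 = 4 ⇒ b_0 = 5 − 0 − 4 = 1; all invariant factors of ∂_1 are 1 so no torsion. So H_0 ≅ Z.
rank ∂_1 = 4, rank ∂_2 = 0 ⇒ b_1 = 6 − 4 − 0 = 2. So H_1 ≅ Z^2.

H_0 = Z,  H_1 = Z^2.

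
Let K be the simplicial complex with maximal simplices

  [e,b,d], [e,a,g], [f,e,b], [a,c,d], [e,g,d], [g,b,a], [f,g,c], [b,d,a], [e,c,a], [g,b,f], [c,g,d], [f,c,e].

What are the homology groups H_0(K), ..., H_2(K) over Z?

Fix the vertex order a < b < c < d < e < f < g and write every simplex with vertices in increasing order. Then dim K = 2 and the simplices of K are:

  0-simplices (7): a, b, c, d, e, f, g
  1-simplices (18): ab, ac, ad, ae, ag, bd, be, bf, bg, cd, ce, cf, cg, de, dg, ef, eg, fg
  2-simplices (12): abd, abg, acd, ace, aeg, bde, bef, bfg, cdg, cef, cfg, deg

Hence C_0 ≅ Z^7, C_1 ≅ Z^18, C_2 ≅ Z^12.

∂_1: C_1 → C_0 is given by ∂[p,q] = [q] − [p].
The 7×18 boundary matrix has rank 6 and Smith normal form diag(1,1,1,1,1,1).

The boundary map ∂_2: C_2 → C_1 acts by ∂[p,q,r] = [q,r] − [p,r] + [p,q]. For instance
  ∂bef = ef − bf + be,
  ∂ace = ce − ae + ac.
The resulting 18×12 matrix has rank 12, and its Smith normal form has invariant factors (1,1,1,1,1,1,1,1,1,1,1,2).

Now H_k = ker ∂_k / im ∂_{k+1}, so:

  H_0: rank C_0 − rank ∂_1 = 7 − 6 = 1, and the invariant factors of ∂_1 are all 1, so H_0 = Z.
  H_1: rank ker ∂_1 − rank ∂_2 = (18 − 6) − 12 = 0, and ∂_2 has invariant factor 2 > 1, so H_1 = Z/2Z.
  H_2: rank ker ∂_2 − rank ∂_3 = (12 − 12) − 0 = 0, and there is no ∂_3, so H_2 = 0.

As a check, the Euler characteristic is 7 − 18 + 12 = 1, which agrees with 1 − 0 + 0 = 1.
(K is a triangulation of the real projective plane RP^2.)

H_0 = Z,  H_1 = Z/2Z,  H_2 = 0.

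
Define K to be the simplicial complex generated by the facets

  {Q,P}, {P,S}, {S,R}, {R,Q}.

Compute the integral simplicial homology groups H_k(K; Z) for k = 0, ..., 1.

Order the vertices as P < Q < R < S. Listing each simplex with vertices in this order, K has dimension 1 with simplices:

  0-simplices (4): P, Q, R, S
  1-simplices (4): PQ, PS, QR, RS

so the chain groups are C_0 ≅ Z^4, C_1 ≅ Z^4.

∂_1: C_1 → C_0 sends each edge [p,q] (with p < q) to q − p.
The resulting 4×4 matrix has rank 3, and its Smith normal form has invariant factors (1,1,1).

Now H_k = ker ∂_k / im ∂_{k+1}, so:

  H_0: rank C_0 − rank ∂_1 = 4 − 3 = 1, and the invariant factors of ∂_1 are all 1, so H_0 ≅ Z.
  H_1: rank ker ∂_1 − rank ∂_2 = (4 − 3) − 0 = 1, and there is no ∂_2, so H_1 ≅ Z.

H_0 = Z,  H_1 = Z.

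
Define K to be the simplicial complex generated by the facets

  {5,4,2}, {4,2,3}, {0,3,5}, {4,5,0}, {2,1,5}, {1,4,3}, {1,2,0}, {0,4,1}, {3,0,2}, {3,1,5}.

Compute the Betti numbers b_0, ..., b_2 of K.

b_0 = 1, b_1 = 0, b_2 = 0.

We work with the vertex ordering 0 < 1 < 2 < 3 < 4 < 5. The simplices of K, each written with vertices in increasing order, are:

  0-simplices (6): [0], [1], [2], [3], [4], [5]
  1-simplices (15): [0,1], [0,2], [0,3], [0,4], [0,5], [1,2], [1,3], [1,4], [1,5], [2,3], [2,4], [2,5], [3,4], [3,5], [4,5]
  2-simplices (10): [0,1,2], [0,1,4], [0,2,3], [0,3,5], [0,4,5], [1,2,5], [1,3,4], [1,3,5], [2,3,4], [2,4,5]

Hence C_0 ≅ Z^6, C_1 ≅ Z^15, C_2 ≅ Z^10.

Boundary ∂_1: C_1 → C_0 sends each edge [p,q] (with p < q) to q − p.
The 6×15 boundary matrix has rank 5 and Smith normal form diag(1,1,1,1,1).

∂_2: C_2 → C_1 sends each 2-simplex [p,q,r] to [q,r] − [p,r] + [p,q]. For instance
  ∂[1,2,5] = [2,5] − [1,5] + [1,2],
  ∂[0,1,2] = [1,2] − [0,2] + [0,1].
The resulting 15×10 matrix has rank 10, and its Smith normal form has invariant factors (1,1,1,1,1,1,1,1,1,2).

From H_k ≅ ker(∂_k) / im(∂_{k+1}) we obtain:

  H_0: rank C_0 − rank ∂_1 = 6 − 5 = 1, and the invariant factors of ∂_1 are all 1, so H_0 = Z.
  H_1: rank ker ∂_1 − rank ∂_2 = (15 − 5) − 10 = 0, and ∂_2 has invariant factor 2 > 1, so H_1 = Z/2.
  H_2: rank ker ∂_2 − rank ∂_3 = (10 − 10) − 0 = 0, and there is no ∂_3, so H_2 = 0.

Hence the Betti numbers are b_0 = 1, b_1 = 0, b_2 = 0.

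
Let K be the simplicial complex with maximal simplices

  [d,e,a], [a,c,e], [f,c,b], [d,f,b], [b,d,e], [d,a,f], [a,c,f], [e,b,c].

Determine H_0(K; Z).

Order the vertices as a < b < c < d < e < f. Listing each simplex with vertices in this order, K has dimension 2 with simplices:

  0-simplices (6): a, b, c, d, e, f
  1-simplices (12): ac, ad, ae, af, bc, bd, be, bf, ce, cf, de, df
  2-simplices (8): ace, acf, ade, adf, bce, bcf, bde, bdf

Hence C_0 ≅ Z^6, C_1 ≅ Z^12, C_2 ≅ Z^8.

Boundary ∂_1: C_1 → C_0 maps an edge to its endpoints' difference, ∂[p,q] = q − p. For instance
  ∂bd = d − b.
The resulting 6×12 matrix has rank 5, and its Smith normal form has invariant factors (1,1,1,1,1).

∂_2: C_2 → C_1 sends each 2-simplex [p,q,r] to [q,r] − [p,r] + [p,q]. For instance
  ∂bcf = cf − bf + bc,
  ∂bde = de − be + bd.
As a 12×8 matrix over Z this has rank 7, with invariant factors (1,1,1,1,1,1,1).

Now H_k = ker ∂_k / im ∂_{k+1}, so:

  H_0: rank C_0 − rank ∂_1 = 6 − 5 = 1, and the invariant factors of ∂_1 are all 1, so H_0 = Z.

(K is a triangulation of the 2-sphere S^2.)

H_0 = Z.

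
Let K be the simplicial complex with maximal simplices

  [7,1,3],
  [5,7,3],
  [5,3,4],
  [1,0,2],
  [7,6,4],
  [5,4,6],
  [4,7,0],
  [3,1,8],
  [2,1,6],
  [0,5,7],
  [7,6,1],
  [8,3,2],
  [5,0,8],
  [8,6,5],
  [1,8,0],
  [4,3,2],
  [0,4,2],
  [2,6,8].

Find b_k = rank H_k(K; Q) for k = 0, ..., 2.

b_0 = 1, b_1 = 1, b_2 = 0.

Take the total order 0 < 1 < 2 < 3 < 4 < 5 < 6 < 7 < 8 on the vertex set. Then K (dimension 2) consists of the simplices:

  0-simplices (9): [0], [1], [2], [3], [4], [5], [6], [7], [8]
  1-simplices (27): (27 of them)
  2-simplices (18): [0,1,2], [0,1,8], [0,2,4], [0,4,7], [0,5,7], [0,5,8], [1,2,6], [1,3,7], [1,3,8], [1,6,7], [2,3,4], [2,3,8], [2,6,8], [3,4,5], [3,5,7], [4,5,6], [4,6,7], [5,6,8]

so the chain groups are C_0 ≅ Z^9, C_1 ≅ Z^27, C_2 ≅ Z^18.

The boundary map ∂_1: C_1 → C_0 sends each edge [p,q] (with p < q) to q − p.
As a 9×27 matrix over Z this has rank 8, with invariant factors (1,1,1,1,1,1,1,1).

The boundary map ∂_2: C_2 → C_1 sends each 2-simplex [p,q,r] to [q,r] − [p,r] + [p,q]. For instance
  ∂[1,6,7] = [6,7] − [1,7] + [1,6],
  ∂[0,1,2] = [1,2] − [0,2] + [0,1].
The resulting 27×18 matrix has rank 18, and its Smith normal form has invariant factors (1,1,1,1,1,1,1,1,1,1,1,1,1,1,1,1,1,2).

Now H_k = ker ∂_k / im ∂_{k+1}, so:

  H_0: rank C_0 − rank ∂_1 = 9 − 8 = 1, and the invariant factors of ∂_1 are all 1, so H_0 = Z.
  H_1: rank ker ∂_1 − rank ∂_2 = (27 − 8) − 18 = 1, and ∂_2 has invariant factor 2 > 1, so H_1 = Z ⊕ Z/2.
  H_2: rank ker ∂_2 − rank ∂_3 = (18 − 18) − 0 = 0, and there is no ∂_3, so H_2 = 0.

As a check, the Euler characteristic is 9 − 27 + 18 = 0, which agrees with 1 − 1 + 0 = 0.
(K is a triangulation of the Klein bottle.)

Hence the Betti numbers are b_0 = 1, b_1 = 1, b_2 = 0.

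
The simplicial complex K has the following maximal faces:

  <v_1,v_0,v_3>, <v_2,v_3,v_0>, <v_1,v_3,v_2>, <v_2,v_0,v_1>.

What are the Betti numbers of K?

b_0 = 1, b_1 = 0, b_2 = 1.

Take the total order v_0 < v_1 < v_2 < v_3 on the vertex set. Then K (dimension 2) consists of the simplices:

  0-simplices (4): [v_0], [v_1], [v_2], [v_3]
  1-simplices (6): [v_0,v_1], [v_0,v_2], [v_0,v_3], [v_1,v_2], [v_1,v_3], [v_2,v_3]
  2-simplices (4): [v_0,v_1,v_2], [v_0,v_1,v_3], [v_0,v_2,v_3], [v_1,v_2,v_3]

giving chain groups C_0 ≅ Z^4, C_1 ≅ Z^6, C_2 ≅ Z^4.

∂_1: C_1 → C_0 maps an edge to its endpoints' difference, ∂[p,q] = q − p.
The 4×6 boundary matrix has rank 3 and Smith normal form diag(1,1,1).

∂_2: C_2 → C_1 maps a triangle to the signed sum of its edges. For instance
  ∂[v_0,v_2,v_3] = [v_2,v_3] − [v_0,v_3] + [v_0,v_2],
  ∂[v_0,v_1,v_3] = [v_1,v_3] − [v_0,v_3] + [v_0,v_1].
The resulting 6×4 matrix has rank 3, and its Smith normal form has invariant factors (1,1,1).

From H_k ≅ ker(∂_k) / im(∂_{k+1}) we obtain:

  H_0: rank C_0 − rank ∂_1 = 4 − 3 = 1, and the invariant factors of ∂_1 are all 1, so H_0 ≅ Z.
  H_1: rank ker ∂_1 − rank ∂_2 = (6 − 3) − 3 = 0, and the invariant factors of ∂_2 are all 1, so H_1 ≅ 0.
  H_2: rank ker ∂_2 − rank ∂_3 = (4 − 3) − 0 = 1, and there is no ∂_3, so H_2 ≅ Z.

As a check, the Euler characteristic is 4 − 6 + 4 = 2, which agrees with 1 − 0 + 1 = 2.

Hence the Betti numbers are b_0 = 1, b_1 = 0, b_2 = 1.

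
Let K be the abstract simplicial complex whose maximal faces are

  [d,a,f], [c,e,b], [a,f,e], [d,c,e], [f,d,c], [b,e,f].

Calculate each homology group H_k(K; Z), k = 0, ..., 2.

Fix the vertex order a < b < c < d < e < f and write every simplex with vertices in increasing order. Then dim K = 2 and the simplices of K are:

  0-simplices (6): a, b, c, d, e, f
  1-simplices (12): ad, ae, af, bc, be, bf, cd, ce, cf, de, df, ef
  2-simplices (6): adf, aef, bce, bef, cde, cdf

so the chain groups are C_0 ≅ Z^6, C_1 ≅ Z^12, C_2 ≅ Z^6.

Boundary ∂_1: C_1 → C_0 is given by ∂[p,q] = [q] − [p]. For instance
  ∂df = f − d.
The resulting 6×12 matrix has rank 5, and its Smith normal form has invariant factors (1,1,1,1,1).

∂_2: C_2 → C_1 maps a triangle to the signed sum of its edges. For instance
  ∂bef = ef − bf + be,
  ∂bce = ce − be + bc.
The 12×6 boundary matrix has rank 6 and Smith normal form diag(1,1,1,1,1,1).

Reading off H_k = ker ∂_k / im ∂_{k+1}:

  H_0: rank C_0 − rank ∂_1 = 6 − 5 = 1, and the invariant factors of ∂_1 are all 1, so H_0 ≅ Z.
  H_1: rank ker ∂_1 − rank ∂_2 = (12 − 5) − 6 = 1, and the invariant factors of ∂_2 are all 1, so H_1 ≅ Z.
  H_2: rank ker ∂_2 − rank ∂_3 = (6 − 6) − 0 = 0, and there is no ∂_3, so H_2 ≅ 0.

As a check, the Euler characteristic is 6 − 12 + 6 = 0, which agrees with 1 − 1 + 0 = 0.
(K is a triangulation of the cylinder S^1 x I.)

H_0 = Z,  H_1 = Z,  H_2 = 0.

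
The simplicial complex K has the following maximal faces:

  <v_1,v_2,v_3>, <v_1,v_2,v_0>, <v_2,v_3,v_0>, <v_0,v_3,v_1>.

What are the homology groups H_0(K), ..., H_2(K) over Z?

Order the vertices as v_0 < v_1 < v_2 < v_3. Listing each simplex with vertices in this order, K has dimension 2 with simplices:

  0-simplices (4): [v_0], [v_1], [v_2], [v_3]
  1-simplices (6): [v_0,v_1], [v_0,v_2], [v_0,v_3], [v_1,v_2], [v_1,v_3], [v_2,v_3]
  2-simplices (4): [v_0,v_1,v_2], [v_0,v_1,v_3], [v_0,v_2,v_3], [v_1,v_2,v_3]

giving chain groups C_0 ≅ Z^4, C_1 ≅ Z^6, C_2 ≅ Z^4.

Boundary ∂_1: C_1 → C_0 maps an edge to its endpoints' difference, ∂[p,q] = q − p. For instance
  ∂[v_0,v_1] = [v_1] − [v_0].
The 4×6 boundary matrix has rank 3 and Smith normal form diag(1,1,1).

The boundary map ∂_2: C_2 → C_1 maps a triangle to the signed sum of its edges. For instance
  ∂[v_1,v_2,v_3] = [v_2,v_3] − [v_1,v_3] + [v_1,v_2],
  ∂[v_0,v_1,v_3] = [v_1,v_3] − [v_0,v_3] + [v_0,v_1].
As a 6×4 matrix over Z this has rank 3, with invariant factors (1,1,1).

From H_k ≅ ker(∂_k) / im(∂_{k+1}) we obtain:

  H_0: rank C_0 − rank ∂_1 = 4 − 3 = 1, and the invariant factors of ∂_1 are all 1, so H_0 ≅ Z.
  H_1: rank ker ∂_1 − rank ∂_2 = (6 − 3) − 3 = 0, and the invariant factors of ∂_2 are all 1, so H_1 ≅ 0.
  H_2: rank ker ∂_2 − rank ∂_3 = (4 − 3) − 0 = 1, and there is no ∂_3, so H_2 ≅ Z.

(K is a triangulation of the 2-sphere S^2.)

H_0 = Z,  H_1 = 0,  H_2 = Z.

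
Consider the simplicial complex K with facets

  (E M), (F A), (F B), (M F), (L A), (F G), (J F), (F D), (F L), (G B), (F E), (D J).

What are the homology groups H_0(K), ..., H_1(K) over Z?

Take the total order A < B < D < E < F < G < J < L < M on the vertex set. Then K (dimension 1) consists of the simplices:

  0-simplices (9): A, B, D, E, F, G, J, L, M
  1-simplices (12): AF, AL, BF, BG, DF, DJ, EF, EM, FG, FJ, FL, FM

so the chain groups are C_0 ≅ Z^9, C_1 ≅ Z^12.

Boundary ∂_1: C_1 → C_0 is given by ∂[p,q] = [q] − [p].
This gives a 9×12 integer matrix of rank 8; reducing to Smith normal form yields diagonal entries (1,1,1,1,1,1,1,1).

From H_k ≅ ker(∂_k) / im(∂_{k+1}) we obtain:

  H_0: rank C_0 − rank ∂_1 = 9 − 8 = 1, and the invariant factors of ∂_1 are all 1, so H_0 = Z.
  H_1: rank ker ∂_1 − rank ∂_2 = (12 − 8) − 0 = 4, and there is no ∂_2, so H_1 = Z^4.

H_0 = Z,  H_1 = Z^4.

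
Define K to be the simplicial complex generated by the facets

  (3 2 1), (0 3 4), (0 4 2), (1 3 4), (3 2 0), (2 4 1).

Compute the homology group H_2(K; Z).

We work with the vertex ordering 0 < 1 < 2 < 3 < 4. The simplices of K, each written with vertices in increasing order, are:

  0-simplices (5): [0], [1], [2], [3], [4]
  1-simplices (9): [0,2], [0,3], [0,4], [1,2], [1,3], [1,4], [2,3], [2,4], [3,4]
  2-simplices (6): [0,2,3], [0,2,4], [0,3,4], [1,2,3], [1,2,4], [1,3,4]

giving chain groups C_0 ≅ Z^5, C_1 ≅ Z^9, C_2 ≅ Z^6.

The boundary map ∂_1: C_1 → C_0 maps an edge to its endpoints' difference, ∂[p,q] = q − p. For instance
  ∂[0,2] = [2] − [0].
The 5×9 boundary matrix has rank 4 and Smith normal form diag(1,1,1,1).

∂_2: C_2 → C_1 sends each 2-simplex [p,q,r] to [q,r] − [p,r] + [p,q]. For instance
  ∂[0,3,4] = [3,4] − [0,4] + [0,3],
  ∂[0,2,3] = [2,3] − [0,3] + [0,2].
The resulting 9×6 matrix has rank 5, and its Smith normal form has invariant factors (1,1,1,1,1).

Now H_k = ker ∂_k / im ∂_{k+1}, so:

  H_2: rank ker ∂_2 − rank ∂_3 = (6 − 5) − 0 = 1, and there is no ∂_3, so H_2 ≅ Z.

H_2 ≅ Z.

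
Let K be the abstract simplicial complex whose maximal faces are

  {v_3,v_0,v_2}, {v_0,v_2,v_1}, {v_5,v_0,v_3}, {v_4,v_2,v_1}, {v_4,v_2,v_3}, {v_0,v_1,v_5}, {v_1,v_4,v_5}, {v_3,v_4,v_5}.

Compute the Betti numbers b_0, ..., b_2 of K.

b_0 = 1, b_1 = 0, b_2 = 1.

Fix the vertex order v_0 < v_1 < v_2 < v_3 < v_4 < v_5 and write every simplex with vertices in increasing order. Then dim K = 2 and the simplices of K are:

  0-simplices (6): [v_0], [v_1], [v_2], [v_3], [v_4], [v_5]
  1-simplices (12): [v_0,v_1], [v_0,v_2], [v_0,v_3], [v_0,v_5], [v_1,v_2], [v_1,v_4], [v_1,v_5], [v_2,v_3], [v_2,v_4], [v_3,v_4], [v_3,v_5], [v_4,v_5]
  2-simplices (8): [v_0,v_1,v_2], [v_0,v_1,v_5], [v_0,v_2,v_3], [v_0,v_3,v_5], [v_1,v_2,v_4], [v_1,v_4,v_5], [v_2,v_3,v_4], [v_3,v_4,v_5]

giving chain groups C_0 ≅ Z^6, C_1 ≅ Z^12, C_2 ≅ Z^8.

Boundary ∂_1: C_1 → C_0 is given by ∂[p,q] = [q] − [p]. For instance
  ∂[v_1,v_5] = [v_5] − [v_1].
The resulting 6×12 matrix has rank 5, and its Smith normal form has invariant factors (1,1,1,1,1).

The boundary map ∂_2: C_2 → C_1 acts by ∂[p,q,r] = [q,r] − [p,r] + [p,q]. For instance
  ∂[v_1,v_2,v_4] = [v_2,v_4] − [v_1,v_4] + [v_1,v_2],
  ∂[v_0,v_2,v_3] = [v_2,v_3] − [v_0,v_3] + [v_0,v_2].
The resulting 12×8 matrix has rank 7, and its Smith normal form has invariant factors (1,1,1,1,1,1,1).

Computing H_k = (kernel of ∂_k) / (image of ∂_{k+1}):

  H_0: rank C_0 − rank ∂_1 = 6 − 5 = 1, and the invariant factors of ∂_1 are all 1, so H_0 ≅ Z.
  H_1: rank ker ∂_1 − rank ∂_2 = (12 − 5) − 7 = 0, and the invariant factors of ∂_2 are all 1, so H_1 ≅ 0.
  H_2: rank ker ∂_2 − rank ∂_3 = (8 − 7) − 0 = 1, and there is no ∂_3, so H_2 ≅ Z.

Hence the Betti numbers are b_0 = 1, b_1 = 0, b_2 = 1.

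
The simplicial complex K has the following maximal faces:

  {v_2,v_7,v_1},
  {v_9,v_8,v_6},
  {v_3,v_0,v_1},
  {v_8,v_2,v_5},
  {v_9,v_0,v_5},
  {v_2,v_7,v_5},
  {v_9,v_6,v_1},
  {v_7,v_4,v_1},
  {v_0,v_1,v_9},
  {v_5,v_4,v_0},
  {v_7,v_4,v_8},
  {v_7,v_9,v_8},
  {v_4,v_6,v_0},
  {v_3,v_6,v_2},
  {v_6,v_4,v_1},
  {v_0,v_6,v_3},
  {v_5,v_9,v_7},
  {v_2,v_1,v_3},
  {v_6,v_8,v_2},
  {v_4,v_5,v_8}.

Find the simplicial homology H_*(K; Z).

Take the total order v_0 < v_1 < v_2 < v_3 < v_4 < v_5 < v_6 < v_7 < v_8 < v_9 on the vertex set. Then K (dimension 2) consists of the simplices:

  0-simplices (10): [v_0], [v_1], [v_2], [v_3], [v_4], [v_5], [v_6], [v_7], [v_8], [v_9]
  1-simplices (30): (30 of them)
  2-simplices (20): (20 of them)

giving chain groups C_0 ≅ Z^10, C_1 ≅ Z^30, C_2 ≅ Z^20.

The boundary map ∂_1: C_1 → C_0 maps an edge to its endpoints' difference, ∂[p,q] = q − p.
This gives a 10×30 integer matrix of rank 9; reducing to Smith normal form yields diagonal entries (1,1,1,1,1,1,1,1,1).

The boundary map ∂_2: C_2 → C_1 sends each 2-simplex [p,q,r] to [q,r] − [p,r] + [p,q]. For instance
  ∂[v_2,v_6,v_8] = [v_6,v_8] − [v_2,v_8] + [v_2,v_6],
  ∂[v_0,v_4,v_6] = [v_4,v_6] − [v_0,v_6] + [v_0,v_4].
The 30×20 boundary matrix has rank 20 and Smith normal form diag(1,1,1,1,1,1,1,1,1,1,1,1,1,1,1,1,1,1,1,2).

Computing H_k = (kernel of ∂_k) / (image of ∂_{k+1}):

  H_0: rank C_0 − rank ∂_1 = 10 − 9 = 1, and the invariant factors of ∂_1 are all 1, so H_0 = Z.
  H_1: rank ker ∂_1 − rank ∂_2 = (30 − 9) − 20 = 1, and ∂_2 has invariant factor 2 > 1, so H_1 = Z ⊕ Z/2Z.
  H_2: rank ker ∂_2 − rank ∂_3 = (20 − 20) − 0 = 0, and there is no ∂_3, so H_2 = 0.

(K is a triangulation of the Klein bottle.)

H_0 = Z,  H_1 = Z ⊕ Z/2Z,  H_2 = 0.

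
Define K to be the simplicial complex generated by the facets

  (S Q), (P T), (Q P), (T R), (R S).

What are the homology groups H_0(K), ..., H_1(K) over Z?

H_0 ≅ Z,  H_1 ≅ Z.

Take the total order P < Q < R < S < T on the vertex set. Then K (dimension 1) consists of the simplices:

  0-simplices (5): P, Q, R, S, T
  1-simplices (5): PQ, PT, QS, RS, RT

so the chain groups are C_0 ≅ Z^5, C_1 ≅ Z^5.

Boundary ∂_1: C_1 → C_0 is given by ∂[p,q] = [q] − [p]. For instance
  ∂PQ = Q − P.
The 5×5 boundary matrix has rank 4 and Smith normal form diag(1,1,1,1).

Reading off H_k = ker ∂_k / im ∂_{k+1}:

  H_0: rank C_0 − rank ∂_1 = 5 − 4 = 1, and the invariant factors of ∂_1 are all 1, so H_0 ≅ Z.
  H_1: rank ker ∂_1 − rank ∂_2 = (5 − 4) − 0 = 1, and there is no ∂_2, so H_1 ≅ Z.

As a check, the Euler characteristic is 5 − 5 = 0, which agrees with 1 − 1 = 0.
(K is a triangulation of the circle S^1.)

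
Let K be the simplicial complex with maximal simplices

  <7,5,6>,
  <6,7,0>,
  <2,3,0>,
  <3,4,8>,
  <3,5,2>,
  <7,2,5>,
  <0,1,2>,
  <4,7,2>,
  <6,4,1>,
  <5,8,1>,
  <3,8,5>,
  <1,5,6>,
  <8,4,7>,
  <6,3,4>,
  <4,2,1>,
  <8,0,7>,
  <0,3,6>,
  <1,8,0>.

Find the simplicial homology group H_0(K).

Take the total order 0 < 1 < 2 < 3 < 4 < 5 < 6 < 7 < 8 on the vertex set. Then K (dimension 2) consists of the simplices:

  0-simplices (9): [0], [1], [2], [3], [4], [5], [6], [7], [8]
  1-simplices (27): (27 of them)
  2-simplices (18): [0,1,2], [0,1,8], [0,2,3], [0,3,6], [0,6,7], [0,7,8], [1,2,4], [1,4,6], [1,5,6], [1,5,8], [2,3,5], [2,4,7], [2,5,7], [3,4,6], [3,4,8], [3,5,8], [4,7,8], [5,6,7]

giving chain groups C_0 ≅ Z^9, C_1 ≅ Z^27, C_2 ≅ Z^18.

The boundary map ∂_1: C_1 → C_0 maps an edge to its endpoints' difference, ∂[p,q] = q − p.
The 9×27 boundary matrix has rank 8 and Smith normal form diag(1,1,1,1,1,1,1,1).

∂_2: C_2 → C_1 sends each 2-simplex [p,q,r] to [q,r] − [p,r] + [p,q]. For instance
  ∂[0,3,6] = [3,6] − [0,6] + [0,3],
  ∂[1,2,4] = [2,4] − [1,4] + [1,2].
This gives a 27×18 integer matrix of rank 17; reducing to Smith normal form yields diagonal entries (1,1,1,1,1,1,1,1,1,1,1,1,1,1,1,1,1).

Reading off H_k = ker ∂_k / im ∂_{k+1}:

  H_0: rank C_0 − rank ∂_1 = 9 − 8 = 1, and the invariant factors of ∂_1 are all 1, so H_0 ≅ Z.

(K is a triangulation of the torus T^2.)

H_0 ≅ Z.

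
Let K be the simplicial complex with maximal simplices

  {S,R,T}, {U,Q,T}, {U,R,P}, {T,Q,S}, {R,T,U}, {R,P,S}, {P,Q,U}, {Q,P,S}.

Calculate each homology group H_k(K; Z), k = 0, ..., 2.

Take the total order P < Q < R < S < T < U on the vertex set. Then K (dimension 2) consists of the simplices:

  0-simplices (6): P, Q, R, S, T, U
  1-simplices (12): PQ, PR, PS, PU, QS, QT, QU, RS, RT, RU, ST, TU
  2-simplices (8): PQS, PQU, PRS, PRU, QST, QTU, RST, RTU

Hence C_0 ≅ Z^6, C_1 ≅ Z^12, C_2 ≅ Z^8.

∂_1: C_1 → C_0 maps an edge to its endpoints' difference, ∂[p,q] = q − p. For instance
  ∂PQ = Q − P.
The resulting 6×12 matrix has rank 5, and its Smith normal form has invariant factors (1,1,1,1,1).

∂_2: C_2 → C_1 maps a triangle to the signed sum of its edges. For instance
  ∂QST = ST − QT + QS,
  ∂PRS = RS − PS + PR.
The 12×8 boundary matrix has rank 7 and Smith normal form diag(1,1,1,1,1,1,1).

Now H_k = ker ∂_k / im ∂_{k+1}, so:

  H_0: rank C_0 − rank ∂_1 = 6 − 5 = 1, and the invariant factors of ∂_1 are all 1, so H_0 = Z.
  H_1: rank ker ∂_1 − rank ∂_2 = (12 − 5) − 7 = 0, and the invariant factors of ∂_2 are all 1, so H_1 = 0.
  H_2: rank ker ∂_2 − rank ∂_3 = (8 − 7) − 0 = 1, and there is no ∂_3, so H_2 = Z.

H_0 ≅ Z,  H_1 = 0,  H_2 ≅ Z.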